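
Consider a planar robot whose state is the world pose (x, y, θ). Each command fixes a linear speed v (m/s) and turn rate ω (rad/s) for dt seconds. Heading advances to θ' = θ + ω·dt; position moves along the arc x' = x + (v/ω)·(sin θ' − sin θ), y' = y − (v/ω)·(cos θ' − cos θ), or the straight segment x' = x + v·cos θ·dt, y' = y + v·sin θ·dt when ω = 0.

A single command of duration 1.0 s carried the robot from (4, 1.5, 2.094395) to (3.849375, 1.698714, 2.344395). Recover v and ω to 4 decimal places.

v = 0.2500, ω = 0.2500

Δθ = 2.344395 − 2.094395 = 0.250000
ω = Δθ/dt = 0.250000/1.0 = 0.2500
R = −Δy/(cos θ' − cos θ) = 1.0000
v = R·ω = 1.0000·0.2500 = 0.2500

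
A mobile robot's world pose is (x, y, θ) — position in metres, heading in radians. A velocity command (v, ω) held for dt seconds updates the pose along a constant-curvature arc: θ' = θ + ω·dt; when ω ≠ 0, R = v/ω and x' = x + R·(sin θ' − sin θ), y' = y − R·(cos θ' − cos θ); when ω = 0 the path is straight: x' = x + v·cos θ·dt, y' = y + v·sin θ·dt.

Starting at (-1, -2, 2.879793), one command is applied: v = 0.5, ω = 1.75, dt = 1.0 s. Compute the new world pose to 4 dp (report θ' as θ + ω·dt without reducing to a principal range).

θ' = 2.8798 + 1.75·1.0 = 4.6298
R = v/ω = 0.5/1.75 = 0.2857
x' = -1 + 0.2857·(sin 4.6298 − sin 2.8798) = -1.3587
y' = -2 − 0.2857·(cos 4.6298 − cos 2.8798) = -2.2524

(-1.3587, -2.2524, 4.6298)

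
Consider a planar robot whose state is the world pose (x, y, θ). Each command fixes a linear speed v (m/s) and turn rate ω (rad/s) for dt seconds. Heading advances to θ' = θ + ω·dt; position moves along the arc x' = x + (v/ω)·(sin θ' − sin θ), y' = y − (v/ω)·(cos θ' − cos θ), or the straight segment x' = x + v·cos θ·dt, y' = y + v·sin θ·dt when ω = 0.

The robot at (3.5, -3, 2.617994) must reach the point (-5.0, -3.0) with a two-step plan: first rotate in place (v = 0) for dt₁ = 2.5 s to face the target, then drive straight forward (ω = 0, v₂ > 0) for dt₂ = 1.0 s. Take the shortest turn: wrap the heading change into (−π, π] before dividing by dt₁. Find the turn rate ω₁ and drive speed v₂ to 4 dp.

heading to target = atan2(-3−-3, -5−3.5) = 3.1416
Δθ = wrap(3.1416 − 2.6180) = 0.5236; ω₁ = Δθ/dt₁ = 0.2094
distance = √((-5−3.5)² + (-3−-3)²) = 8.5000; v₂ = distance/dt₂ = 8.5000

ω₁ = 0.2094, v₂ = 8.5000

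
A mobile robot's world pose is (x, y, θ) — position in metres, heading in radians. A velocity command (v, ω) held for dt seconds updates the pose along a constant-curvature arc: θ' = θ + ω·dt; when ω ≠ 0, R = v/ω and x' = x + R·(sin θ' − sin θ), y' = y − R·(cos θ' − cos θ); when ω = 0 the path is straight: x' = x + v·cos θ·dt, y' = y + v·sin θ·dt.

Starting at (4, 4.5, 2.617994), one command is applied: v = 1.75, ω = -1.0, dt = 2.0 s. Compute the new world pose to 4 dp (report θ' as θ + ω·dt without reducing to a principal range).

θ' = 2.6180 + -1.0·2.0 = 0.6180
R = v/ω = 1.75/-1.0 = -1.7500
x' = 4 + -1.7500·(sin 0.6180 − sin 2.6180) = 3.8610
y' = 4.5 − -1.7500·(cos 0.6180 − cos 2.6180) = 7.4419

(3.8610, 7.4419, 0.6180)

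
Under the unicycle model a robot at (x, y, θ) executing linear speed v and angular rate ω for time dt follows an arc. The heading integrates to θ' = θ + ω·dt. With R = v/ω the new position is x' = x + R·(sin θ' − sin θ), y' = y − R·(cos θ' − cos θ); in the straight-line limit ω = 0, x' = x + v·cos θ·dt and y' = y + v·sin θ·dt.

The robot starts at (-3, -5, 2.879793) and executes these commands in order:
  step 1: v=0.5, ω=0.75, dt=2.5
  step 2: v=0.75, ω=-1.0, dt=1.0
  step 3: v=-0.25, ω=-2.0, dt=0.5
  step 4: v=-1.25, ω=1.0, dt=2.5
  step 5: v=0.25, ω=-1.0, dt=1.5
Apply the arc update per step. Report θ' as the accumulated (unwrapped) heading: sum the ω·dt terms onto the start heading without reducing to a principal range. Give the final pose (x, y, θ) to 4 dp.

(-2.5654, -4.8344, 3.7548)

step 1: θ'=4.7548 (R=0.6667) → pose (-3.8386, -5.6722, 4.7548)
step 2: θ'=3.7548 (R=-0.7500) → pose (-4.1563, -6.3174, 3.7548)
step 3: θ'=2.7548 (R=0.1250) → pose (-4.0372, -6.3038, 2.7548)
step 4: θ'=5.2548 (R=-1.2500) → pose (-2.4951, -4.5009, 5.2548)
step 5: θ'=3.7548 (R=-0.2500) → pose (-2.5654, -4.8344, 3.7548)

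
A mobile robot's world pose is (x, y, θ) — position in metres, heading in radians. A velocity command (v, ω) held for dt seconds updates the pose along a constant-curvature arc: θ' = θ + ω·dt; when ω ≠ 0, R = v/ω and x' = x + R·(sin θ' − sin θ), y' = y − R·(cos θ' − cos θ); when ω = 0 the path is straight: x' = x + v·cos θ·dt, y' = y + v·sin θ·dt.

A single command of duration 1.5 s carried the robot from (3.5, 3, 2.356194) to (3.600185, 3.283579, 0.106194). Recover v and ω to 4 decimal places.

Δθ = 0.106194 − 2.356194 = -2.250000
ω = Δθ/dt = -2.250000/1.5 = -1.5000
R = −Δy/(cos θ' − cos θ) = -0.1667
v = R·ω = -0.1667·-1.5000 = 0.2500

v = 0.2500, ω = -1.5000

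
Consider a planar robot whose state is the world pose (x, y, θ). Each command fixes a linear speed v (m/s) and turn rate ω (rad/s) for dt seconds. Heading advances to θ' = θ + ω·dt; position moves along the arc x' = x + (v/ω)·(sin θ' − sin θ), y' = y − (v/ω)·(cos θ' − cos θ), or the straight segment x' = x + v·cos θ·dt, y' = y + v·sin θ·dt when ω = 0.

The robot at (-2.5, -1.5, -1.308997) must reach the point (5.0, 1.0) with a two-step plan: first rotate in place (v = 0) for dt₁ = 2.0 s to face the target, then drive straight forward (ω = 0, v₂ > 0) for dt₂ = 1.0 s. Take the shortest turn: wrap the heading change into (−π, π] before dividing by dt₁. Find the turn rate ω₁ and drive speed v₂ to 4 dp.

heading to target = atan2(1−-1.5, 5−-2.5) = 0.3218
Δθ = wrap(0.3218 − -1.3090) = 1.6307; ω₁ = Δθ/dt₁ = 0.8154
distance = √((5−-2.5)² + (1−-1.5)²) = 7.9057; v₂ = distance/dt₂ = 7.9057

ω₁ = 0.8154, v₂ = 7.9057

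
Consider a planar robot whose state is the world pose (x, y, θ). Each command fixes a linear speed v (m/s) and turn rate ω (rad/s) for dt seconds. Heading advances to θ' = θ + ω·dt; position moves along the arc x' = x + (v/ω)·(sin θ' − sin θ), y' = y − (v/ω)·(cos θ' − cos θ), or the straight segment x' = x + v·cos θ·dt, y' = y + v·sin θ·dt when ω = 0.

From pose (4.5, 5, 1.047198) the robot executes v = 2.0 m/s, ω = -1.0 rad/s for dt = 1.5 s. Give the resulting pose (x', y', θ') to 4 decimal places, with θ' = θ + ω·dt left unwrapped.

θ' = 1.0472 + -1.0·1.5 = -0.4528
R = v/ω = 2.0/-1.0 = -2.0000
x' = 4.5 + -2.0000·(sin -0.4528 − sin 1.0472) = 7.1070
y' = 5 − -2.0000·(cos -0.4528 − cos 1.0472) = 5.7985

(7.1070, 5.7985, -0.4528)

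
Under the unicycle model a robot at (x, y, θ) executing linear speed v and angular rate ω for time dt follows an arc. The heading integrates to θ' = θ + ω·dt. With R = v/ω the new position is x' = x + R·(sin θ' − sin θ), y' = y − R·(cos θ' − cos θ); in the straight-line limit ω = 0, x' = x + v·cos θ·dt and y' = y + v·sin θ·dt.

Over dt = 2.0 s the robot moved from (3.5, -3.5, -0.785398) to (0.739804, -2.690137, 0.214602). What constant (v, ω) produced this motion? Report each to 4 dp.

Δθ = 0.214602 − -0.785398 = 1.000000
ω = Δθ/dt = 1.000000/2.0 = 0.5000
R = Δx/(sin θ' − sin θ) = -3.0000
v = R·ω = -3.0000·0.5000 = -1.5000

v = -1.5000, ω = 0.5000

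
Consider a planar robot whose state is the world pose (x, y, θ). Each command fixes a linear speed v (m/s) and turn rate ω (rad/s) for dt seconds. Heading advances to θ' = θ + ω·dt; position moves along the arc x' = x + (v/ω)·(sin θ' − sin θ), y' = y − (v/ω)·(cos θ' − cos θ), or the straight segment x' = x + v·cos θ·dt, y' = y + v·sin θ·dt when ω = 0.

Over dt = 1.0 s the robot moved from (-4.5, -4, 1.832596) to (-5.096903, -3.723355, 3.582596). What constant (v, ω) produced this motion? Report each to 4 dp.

v = 0.7500, ω = 1.7500

Δθ = 3.582596 − 1.832596 = 1.750000
ω = Δθ/dt = 1.750000/1.0 = 1.7500
R = Δx/(sin θ' − sin θ) = 0.4286
v = R·ω = 0.4286·1.7500 = 0.7500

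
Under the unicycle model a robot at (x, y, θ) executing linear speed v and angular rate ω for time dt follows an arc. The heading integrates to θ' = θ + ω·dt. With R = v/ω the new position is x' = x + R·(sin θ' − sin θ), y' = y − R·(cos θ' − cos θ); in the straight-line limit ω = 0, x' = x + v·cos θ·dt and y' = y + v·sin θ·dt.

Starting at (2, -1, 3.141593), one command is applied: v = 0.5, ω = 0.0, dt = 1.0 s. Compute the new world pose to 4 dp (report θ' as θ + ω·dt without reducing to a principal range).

(1.5000, -1.0000, 3.1416)

θ' = 3.1416 + 0.0·1.0 = 3.1416
ω = 0 → straight: x' = 2 + 0.5·cos(3.1416)·1.0 = 1.5000
y' = -1 + 0.5·sin(3.1416)·1.0 = -1.0000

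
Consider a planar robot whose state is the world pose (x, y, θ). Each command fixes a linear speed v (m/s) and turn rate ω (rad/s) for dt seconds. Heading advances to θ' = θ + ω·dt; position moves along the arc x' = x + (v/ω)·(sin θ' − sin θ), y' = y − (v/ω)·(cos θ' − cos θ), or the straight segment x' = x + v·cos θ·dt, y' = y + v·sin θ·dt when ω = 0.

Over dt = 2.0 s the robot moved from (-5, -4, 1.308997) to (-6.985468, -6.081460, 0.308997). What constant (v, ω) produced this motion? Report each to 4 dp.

Δθ = 0.308997 − 1.308997 = -1.000000
ω = Δθ/dt = -1.000000/2.0 = -0.5000
R = −Δy/(cos θ' − cos θ) = 3.0000
v = R·ω = 3.0000·-0.5000 = -1.5000

v = -1.5000, ω = -0.5000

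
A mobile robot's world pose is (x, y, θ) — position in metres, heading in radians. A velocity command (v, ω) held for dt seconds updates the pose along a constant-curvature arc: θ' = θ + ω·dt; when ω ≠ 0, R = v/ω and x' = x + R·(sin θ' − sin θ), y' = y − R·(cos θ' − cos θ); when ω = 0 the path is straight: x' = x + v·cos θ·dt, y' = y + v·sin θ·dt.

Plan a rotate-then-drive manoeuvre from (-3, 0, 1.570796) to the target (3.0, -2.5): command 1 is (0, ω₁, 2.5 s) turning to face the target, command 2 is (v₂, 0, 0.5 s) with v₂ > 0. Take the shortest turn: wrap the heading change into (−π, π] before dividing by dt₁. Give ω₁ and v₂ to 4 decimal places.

heading to target = atan2(-2.5−0, 3−-3) = -0.3948
Δθ = wrap(-0.3948 − 1.5708) = -1.9656; ω₁ = Δθ/dt₁ = -0.7862
distance = √((3−-3)² + (-2.5−0)²) = 6.5000; v₂ = distance/dt₂ = 13.0000

ω₁ = -0.7862, v₂ = 13.0000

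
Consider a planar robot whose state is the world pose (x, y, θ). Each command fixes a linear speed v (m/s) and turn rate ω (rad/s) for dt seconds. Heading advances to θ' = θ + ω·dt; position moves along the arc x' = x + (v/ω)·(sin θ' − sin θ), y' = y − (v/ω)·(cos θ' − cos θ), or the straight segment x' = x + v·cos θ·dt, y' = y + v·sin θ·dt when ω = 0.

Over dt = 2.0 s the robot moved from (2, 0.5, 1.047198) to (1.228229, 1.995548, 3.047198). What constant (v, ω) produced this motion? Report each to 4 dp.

Δθ = 3.047198 − 1.047198 = 2.000000
ω = Δθ/dt = 2.000000/2.0 = 1.0000
R = −Δy/(cos θ' − cos θ) = 1.0000
v = R·ω = 1.0000·1.0000 = 1.0000

v = 1.0000, ω = 1.0000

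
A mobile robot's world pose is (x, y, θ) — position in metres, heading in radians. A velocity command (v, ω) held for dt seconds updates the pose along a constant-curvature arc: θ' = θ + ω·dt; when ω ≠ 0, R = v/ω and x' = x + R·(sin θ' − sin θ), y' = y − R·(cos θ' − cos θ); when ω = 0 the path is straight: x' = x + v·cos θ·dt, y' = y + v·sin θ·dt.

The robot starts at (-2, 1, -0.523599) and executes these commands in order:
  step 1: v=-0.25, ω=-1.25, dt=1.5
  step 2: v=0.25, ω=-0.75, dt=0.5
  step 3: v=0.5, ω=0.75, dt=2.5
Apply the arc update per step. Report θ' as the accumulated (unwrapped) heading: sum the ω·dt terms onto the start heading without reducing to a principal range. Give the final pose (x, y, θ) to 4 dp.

(-2.4227, 0.2178, -0.8986)

step 1: θ'=-2.3986 (R=0.2000) → pose (-2.0353, 1.3205, -2.3986)
step 2: θ'=-2.7736 (R=-0.3333) → pose (-2.1409, 1.2550, -2.7736)
step 3: θ'=-0.8986 (R=0.6667) → pose (-2.4227, 0.2178, -0.8986)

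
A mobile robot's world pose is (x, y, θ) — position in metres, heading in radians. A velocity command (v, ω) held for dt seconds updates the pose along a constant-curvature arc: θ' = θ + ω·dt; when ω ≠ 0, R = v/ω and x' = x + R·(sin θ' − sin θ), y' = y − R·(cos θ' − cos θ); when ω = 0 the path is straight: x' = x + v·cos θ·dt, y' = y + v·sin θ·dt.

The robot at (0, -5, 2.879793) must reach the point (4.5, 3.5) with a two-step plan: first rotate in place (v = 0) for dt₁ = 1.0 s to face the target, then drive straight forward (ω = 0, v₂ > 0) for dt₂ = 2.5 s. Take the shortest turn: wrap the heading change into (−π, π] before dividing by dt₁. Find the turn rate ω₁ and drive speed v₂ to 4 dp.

ω₁ = -1.7959, v₂ = 3.8471

heading to target = atan2(3.5−-5, 4.5−0) = 1.0839
Δθ = wrap(1.0839 − 2.8798) = -1.7959; ω₁ = Δθ/dt₁ = -1.7959
distance = √((4.5−0)² + (3.5−-5)²) = 9.6177; v₂ = distance/dt₂ = 3.8471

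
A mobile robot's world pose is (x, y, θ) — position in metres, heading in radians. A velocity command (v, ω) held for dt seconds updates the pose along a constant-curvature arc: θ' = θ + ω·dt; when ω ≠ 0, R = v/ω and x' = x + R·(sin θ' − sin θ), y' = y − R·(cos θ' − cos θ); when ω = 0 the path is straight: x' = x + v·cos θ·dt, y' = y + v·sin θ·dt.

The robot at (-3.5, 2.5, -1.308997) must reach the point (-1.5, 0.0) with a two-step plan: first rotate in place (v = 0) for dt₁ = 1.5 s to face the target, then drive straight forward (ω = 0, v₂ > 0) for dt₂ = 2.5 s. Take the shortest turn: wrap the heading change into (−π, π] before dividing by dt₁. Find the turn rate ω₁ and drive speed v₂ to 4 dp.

heading to target = atan2(0−2.5, -1.5−-3.5) = -0.8961
Δθ = wrap(-0.8961 − -1.3090) = 0.4129; ω₁ = Δθ/dt₁ = 0.2753
distance = √((-1.5−-3.5)² + (0−2.5)²) = 3.2016; v₂ = distance/dt₂ = 1.2806

ω₁ = 0.2753, v₂ = 1.2806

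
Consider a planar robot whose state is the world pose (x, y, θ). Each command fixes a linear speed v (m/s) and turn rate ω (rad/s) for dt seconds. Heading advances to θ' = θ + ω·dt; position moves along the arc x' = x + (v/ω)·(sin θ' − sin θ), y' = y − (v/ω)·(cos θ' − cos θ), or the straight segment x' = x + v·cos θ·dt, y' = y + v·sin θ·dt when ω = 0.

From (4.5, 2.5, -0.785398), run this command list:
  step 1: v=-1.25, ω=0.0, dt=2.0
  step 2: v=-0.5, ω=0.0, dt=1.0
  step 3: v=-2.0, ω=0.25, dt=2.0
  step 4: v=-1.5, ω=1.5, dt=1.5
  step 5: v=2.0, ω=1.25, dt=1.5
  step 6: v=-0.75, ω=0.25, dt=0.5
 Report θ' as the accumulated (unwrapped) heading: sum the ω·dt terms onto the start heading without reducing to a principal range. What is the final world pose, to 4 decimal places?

step 1: θ'=-0.7854 (straight) → pose (2.7322, 4.2678, -0.7854)
step 2: θ'=-0.7854 (straight) → pose (2.3787, 4.6213, -0.7854)
step 3: θ'=-0.2854 (R=-8.0000) → pose (-1.0259, 6.6409, -0.2854)
step 4: θ'=1.9646 (R=-1.0000) → pose (-2.2309, 5.2976, 1.9646)
step 5: θ'=3.8396 (R=1.6000) → pose (-4.7367, 5.9095, 3.8396)
step 6: θ'=3.9646 (R=-3.0000) → pose (-4.4652, 6.1678, 3.9646)

(-4.4652, 6.1678, 3.9646)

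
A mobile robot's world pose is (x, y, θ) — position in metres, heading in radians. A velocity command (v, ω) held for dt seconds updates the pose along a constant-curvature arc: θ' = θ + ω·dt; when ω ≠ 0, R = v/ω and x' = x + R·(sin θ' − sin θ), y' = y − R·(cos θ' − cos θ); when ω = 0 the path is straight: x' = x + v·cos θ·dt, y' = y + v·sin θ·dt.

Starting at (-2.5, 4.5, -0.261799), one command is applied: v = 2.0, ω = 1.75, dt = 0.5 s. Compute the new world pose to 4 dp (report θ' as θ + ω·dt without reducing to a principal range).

(-1.5465, 4.6693, 0.6132)

θ' = -0.2618 + 1.75·0.5 = 0.6132
R = v/ω = 2.0/1.75 = 1.1429
x' = -2.5 + 1.1429·(sin 0.6132 − sin -0.2618) = -1.5465
y' = 4.5 − 1.1429·(cos 0.6132 − cos -0.2618) = 4.6693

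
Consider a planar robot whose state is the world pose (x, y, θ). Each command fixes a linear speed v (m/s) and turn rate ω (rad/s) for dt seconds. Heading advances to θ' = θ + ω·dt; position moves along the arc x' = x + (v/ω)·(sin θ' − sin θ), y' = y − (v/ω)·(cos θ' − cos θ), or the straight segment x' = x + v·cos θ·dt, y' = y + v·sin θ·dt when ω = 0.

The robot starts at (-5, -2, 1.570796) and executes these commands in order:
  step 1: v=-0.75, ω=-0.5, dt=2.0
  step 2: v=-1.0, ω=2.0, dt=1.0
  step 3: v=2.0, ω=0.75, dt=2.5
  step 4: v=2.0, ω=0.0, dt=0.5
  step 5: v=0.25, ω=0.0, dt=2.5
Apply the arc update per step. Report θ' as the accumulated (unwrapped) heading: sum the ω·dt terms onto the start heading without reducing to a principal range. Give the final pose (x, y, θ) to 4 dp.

step 1: θ'=0.5708 (R=1.5000) → pose (-5.6895, -3.2622, 0.5708)
step 2: θ'=2.5708 (R=-0.5000) → pose (-5.6895, -4.1037, 2.5708)
step 3: θ'=4.4458 (R=2.6667) → pose (-9.7028, -5.6451, 4.4458)
step 4: θ'=4.4458 (straight) → pose (-9.9663, -6.6097, 4.4458)
step 5: θ'=4.4458 (straight) → pose (-10.1309, -7.2127, 4.4458)

(-10.1309, -7.2127, 4.4458)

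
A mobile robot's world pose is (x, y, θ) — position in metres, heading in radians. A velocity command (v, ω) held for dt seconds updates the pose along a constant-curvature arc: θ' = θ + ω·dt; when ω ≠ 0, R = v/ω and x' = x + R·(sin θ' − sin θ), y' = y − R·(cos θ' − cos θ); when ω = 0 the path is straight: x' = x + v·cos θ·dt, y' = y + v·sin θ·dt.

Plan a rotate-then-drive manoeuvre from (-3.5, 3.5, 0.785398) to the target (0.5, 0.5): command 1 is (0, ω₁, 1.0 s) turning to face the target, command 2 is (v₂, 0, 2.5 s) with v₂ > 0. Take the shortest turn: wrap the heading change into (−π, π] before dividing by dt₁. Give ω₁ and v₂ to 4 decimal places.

ω₁ = -1.4289, v₂ = 2.0000

heading to target = atan2(0.5−3.5, 0.5−-3.5) = -0.6435
Δθ = wrap(-0.6435 − 0.7854) = -1.4289; ω₁ = Δθ/dt₁ = -1.4289
distance = √((0.5−-3.5)² + (0.5−3.5)²) = 5.0000; v₂ = distance/dt₂ = 2.0000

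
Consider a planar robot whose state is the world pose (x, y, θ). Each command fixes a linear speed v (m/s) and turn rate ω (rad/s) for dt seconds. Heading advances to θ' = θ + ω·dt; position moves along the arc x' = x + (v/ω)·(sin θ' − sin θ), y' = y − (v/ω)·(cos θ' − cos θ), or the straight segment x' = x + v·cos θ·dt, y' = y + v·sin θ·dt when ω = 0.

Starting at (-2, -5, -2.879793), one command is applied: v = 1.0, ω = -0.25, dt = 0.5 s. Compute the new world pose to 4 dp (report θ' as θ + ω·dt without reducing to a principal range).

θ' = -2.8798 + -0.25·0.5 = -3.0048
R = v/ω = 1.0/-0.25 = -4.0000
x' = -2 + -4.0000·(sin -3.0048 − sin -2.8798) = -2.4898
y' = -5 − -4.0000·(cos -3.0048 − cos -2.8798) = -5.0989

(-2.4898, -5.0989, -3.0048)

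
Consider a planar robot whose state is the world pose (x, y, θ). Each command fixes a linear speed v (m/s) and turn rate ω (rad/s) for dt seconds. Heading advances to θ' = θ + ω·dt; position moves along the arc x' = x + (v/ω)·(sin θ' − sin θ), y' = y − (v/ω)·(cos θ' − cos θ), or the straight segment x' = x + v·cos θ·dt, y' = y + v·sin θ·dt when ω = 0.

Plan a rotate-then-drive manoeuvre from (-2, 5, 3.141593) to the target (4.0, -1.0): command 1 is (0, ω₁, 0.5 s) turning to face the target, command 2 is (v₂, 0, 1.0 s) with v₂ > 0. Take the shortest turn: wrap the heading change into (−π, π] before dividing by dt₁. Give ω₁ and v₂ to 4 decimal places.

heading to target = atan2(-1−5, 4−-2) = -0.7854
Δθ = wrap(-0.7854 − 3.1416) = 2.3562; ω₁ = Δθ/dt₁ = 4.7124
distance = √((4−-2)² + (-1−5)²) = 8.4853; v₂ = distance/dt₂ = 8.4853

ω₁ = 4.7124, v₂ = 8.4853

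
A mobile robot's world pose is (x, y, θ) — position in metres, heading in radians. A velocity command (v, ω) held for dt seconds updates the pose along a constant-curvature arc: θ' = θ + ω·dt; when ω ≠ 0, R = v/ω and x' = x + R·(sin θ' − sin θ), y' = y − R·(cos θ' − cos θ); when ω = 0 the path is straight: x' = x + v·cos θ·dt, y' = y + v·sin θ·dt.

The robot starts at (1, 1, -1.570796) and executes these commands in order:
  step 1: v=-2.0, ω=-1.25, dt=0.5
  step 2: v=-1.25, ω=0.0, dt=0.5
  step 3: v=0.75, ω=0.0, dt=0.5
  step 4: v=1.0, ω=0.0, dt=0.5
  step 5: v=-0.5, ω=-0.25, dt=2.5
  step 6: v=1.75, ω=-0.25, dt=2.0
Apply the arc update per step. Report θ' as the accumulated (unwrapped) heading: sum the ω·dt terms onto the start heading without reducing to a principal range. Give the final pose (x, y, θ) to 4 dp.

step 1: θ'=-2.1958 (R=1.6000) → pose (1.3025, 1.9362, -2.1958)
step 2: θ'=-2.1958 (straight) → pose (1.6681, 2.4430, -2.1958)
step 3: θ'=-2.1958 (straight) → pose (1.4487, 2.1389, -2.1958)
step 4: θ'=-2.1958 (straight) → pose (1.1562, 1.7334, -2.1958)
step 5: θ'=-2.8208 (R=2.0000) → pose (2.1475, 2.4612, -2.8208)
step 6: θ'=-3.3208 (R=-7.0000) → pose (-1.3075, 2.2162, -3.3208)

(-1.3075, 2.2162, -3.3208)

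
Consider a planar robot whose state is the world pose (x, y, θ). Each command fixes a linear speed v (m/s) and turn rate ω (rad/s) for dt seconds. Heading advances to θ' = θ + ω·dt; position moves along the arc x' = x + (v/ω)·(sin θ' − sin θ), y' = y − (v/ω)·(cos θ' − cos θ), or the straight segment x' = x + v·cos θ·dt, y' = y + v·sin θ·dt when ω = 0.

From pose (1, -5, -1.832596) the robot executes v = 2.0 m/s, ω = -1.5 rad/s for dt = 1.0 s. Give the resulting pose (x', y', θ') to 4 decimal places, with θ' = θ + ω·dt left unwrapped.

θ' = -1.8326 + -1.5·1.0 = -3.3326
R = v/ω = 2.0/-1.5 = -1.3333
x' = 1 + -1.3333·(sin -3.3326 − sin -1.8326) = -0.5410
y' = -5 − -1.3333·(cos -3.3326 − cos -1.8326) = -5.9640

(-0.5410, -5.9640, -3.3326)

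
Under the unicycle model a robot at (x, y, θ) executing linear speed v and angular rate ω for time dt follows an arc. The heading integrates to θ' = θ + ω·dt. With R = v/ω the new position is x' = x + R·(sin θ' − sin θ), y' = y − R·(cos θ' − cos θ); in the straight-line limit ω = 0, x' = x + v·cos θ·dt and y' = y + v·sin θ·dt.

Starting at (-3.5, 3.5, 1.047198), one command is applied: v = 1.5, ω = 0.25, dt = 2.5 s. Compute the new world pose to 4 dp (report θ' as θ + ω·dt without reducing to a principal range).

θ' = 1.0472 + 0.25·2.5 = 1.6722
R = v/ω = 1.5/0.25 = 6.0000
x' = -3.5 + 6.0000·(sin 1.6722 − sin 1.0472) = -2.7270
y' = 3.5 − 6.0000·(cos 1.6722 − cos 1.0472) = 7.1074

(-2.7270, 7.1074, 1.6722)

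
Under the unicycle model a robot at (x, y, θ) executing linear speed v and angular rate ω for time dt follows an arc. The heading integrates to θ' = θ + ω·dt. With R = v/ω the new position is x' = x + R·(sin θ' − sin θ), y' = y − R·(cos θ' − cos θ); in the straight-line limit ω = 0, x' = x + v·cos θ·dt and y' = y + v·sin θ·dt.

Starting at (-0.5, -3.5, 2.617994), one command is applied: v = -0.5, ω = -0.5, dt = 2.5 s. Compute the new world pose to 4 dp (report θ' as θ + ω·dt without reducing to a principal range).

(-0.0205, -4.5674, 1.3680)

θ' = 2.6180 + -0.5·2.5 = 1.3680
R = v/ω = -0.5/-0.5 = 1.0000
x' = -0.5 + 1.0000·(sin 1.3680 − sin 2.6180) = -0.0205
y' = -3.5 − 1.0000·(cos 1.3680 − cos 2.6180) = -4.5674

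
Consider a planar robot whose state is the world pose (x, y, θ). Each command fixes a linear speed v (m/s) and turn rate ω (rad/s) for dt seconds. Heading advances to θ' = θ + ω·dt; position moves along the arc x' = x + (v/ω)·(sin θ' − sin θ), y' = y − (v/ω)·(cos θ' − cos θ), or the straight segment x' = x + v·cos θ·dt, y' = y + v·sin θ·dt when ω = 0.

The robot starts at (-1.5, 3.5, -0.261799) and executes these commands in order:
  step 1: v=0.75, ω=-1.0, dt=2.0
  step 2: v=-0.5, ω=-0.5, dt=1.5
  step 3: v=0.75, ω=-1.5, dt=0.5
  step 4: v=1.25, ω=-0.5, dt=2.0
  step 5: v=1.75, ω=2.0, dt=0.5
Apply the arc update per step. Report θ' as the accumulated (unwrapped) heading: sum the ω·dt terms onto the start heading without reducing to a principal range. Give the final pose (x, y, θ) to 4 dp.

(-2.2396, 5.6539, -3.7618)

step 1: θ'=-2.2618 (R=-0.7500) → pose (-1.1162, 2.2976, -2.2618)
step 2: θ'=-3.0118 (R=1.0000) → pose (-0.4750, 2.6519, -3.0118)
step 3: θ'=-3.7618 (R=-0.5000) → pose (-0.8303, 2.7408, -3.7618)
step 4: θ'=-4.7618 (R=-2.5000) → pose (-1.8742, 4.8986, -4.7618)
step 5: θ'=-3.7618 (R=0.8750) → pose (-2.2396, 5.6539, -3.7618)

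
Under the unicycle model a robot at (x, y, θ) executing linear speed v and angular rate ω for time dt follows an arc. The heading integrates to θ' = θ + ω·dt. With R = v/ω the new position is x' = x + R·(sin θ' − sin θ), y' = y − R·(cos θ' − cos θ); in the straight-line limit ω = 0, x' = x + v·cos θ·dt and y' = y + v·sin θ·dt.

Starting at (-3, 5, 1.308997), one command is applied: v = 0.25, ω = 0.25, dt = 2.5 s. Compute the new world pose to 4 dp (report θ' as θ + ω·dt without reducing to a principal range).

(-3.0312, 5.6141, 1.9340)

θ' = 1.3090 + 0.25·2.5 = 1.9340
R = v/ω = 0.25/0.25 = 1.0000
x' = -3 + 1.0000·(sin 1.9340 − sin 1.3090) = -3.0312
y' = 5 − 1.0000·(cos 1.9340 − cos 1.3090) = 5.6141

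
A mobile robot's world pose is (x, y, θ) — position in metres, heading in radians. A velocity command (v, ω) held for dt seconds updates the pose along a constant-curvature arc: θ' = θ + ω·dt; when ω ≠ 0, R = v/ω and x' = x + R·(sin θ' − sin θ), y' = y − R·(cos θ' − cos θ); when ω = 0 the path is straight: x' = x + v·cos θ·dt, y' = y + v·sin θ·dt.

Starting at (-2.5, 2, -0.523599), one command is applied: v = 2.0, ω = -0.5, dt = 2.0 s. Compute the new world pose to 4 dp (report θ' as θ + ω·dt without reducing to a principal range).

θ' = -0.5236 + -0.5·2.0 = -1.5236
R = v/ω = 2.0/-0.5 = -4.0000
x' = -2.5 + -4.0000·(sin -1.5236 − sin -0.5236) = -0.5045
y' = 2 − -4.0000·(cos -1.5236 − cos -0.5236) = -1.2754

(-0.5045, -1.2754, -1.5236)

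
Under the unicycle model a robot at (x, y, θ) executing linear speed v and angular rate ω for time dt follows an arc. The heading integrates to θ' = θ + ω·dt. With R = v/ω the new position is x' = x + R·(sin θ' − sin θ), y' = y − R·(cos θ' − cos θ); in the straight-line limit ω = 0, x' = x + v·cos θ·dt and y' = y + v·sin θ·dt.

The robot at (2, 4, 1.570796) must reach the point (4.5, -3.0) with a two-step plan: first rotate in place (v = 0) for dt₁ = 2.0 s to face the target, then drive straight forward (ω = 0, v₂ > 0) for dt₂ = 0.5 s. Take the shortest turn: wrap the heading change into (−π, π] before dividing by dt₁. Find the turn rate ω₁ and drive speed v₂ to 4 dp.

ω₁ = -1.3993, v₂ = 14.8661

heading to target = atan2(-3−4, 4.5−2) = -1.2278
Δθ = wrap(-1.2278 − 1.5708) = -2.7986; ω₁ = Δθ/dt₁ = -1.3993
distance = √((4.5−2)² + (-3−4)²) = 7.4330; v₂ = distance/dt₂ = 14.8661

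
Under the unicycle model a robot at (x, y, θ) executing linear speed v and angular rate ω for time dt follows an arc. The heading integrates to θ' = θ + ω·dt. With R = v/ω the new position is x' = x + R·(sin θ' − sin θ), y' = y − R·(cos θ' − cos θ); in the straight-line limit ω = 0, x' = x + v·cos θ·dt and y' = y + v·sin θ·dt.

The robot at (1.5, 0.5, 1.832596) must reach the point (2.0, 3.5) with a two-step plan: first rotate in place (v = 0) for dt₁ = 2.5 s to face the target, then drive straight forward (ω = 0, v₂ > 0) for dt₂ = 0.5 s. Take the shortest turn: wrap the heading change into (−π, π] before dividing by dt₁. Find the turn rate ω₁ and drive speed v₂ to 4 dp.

ω₁ = -0.1708, v₂ = 6.0828

heading to target = atan2(3.5−0.5, 2−1.5) = 1.4056
Δθ = wrap(1.4056 − 1.8326) = -0.4269; ω₁ = Δθ/dt₁ = -0.1708
distance = √((2−1.5)² + (3.5−0.5)²) = 3.0414; v₂ = distance/dt₂ = 6.0828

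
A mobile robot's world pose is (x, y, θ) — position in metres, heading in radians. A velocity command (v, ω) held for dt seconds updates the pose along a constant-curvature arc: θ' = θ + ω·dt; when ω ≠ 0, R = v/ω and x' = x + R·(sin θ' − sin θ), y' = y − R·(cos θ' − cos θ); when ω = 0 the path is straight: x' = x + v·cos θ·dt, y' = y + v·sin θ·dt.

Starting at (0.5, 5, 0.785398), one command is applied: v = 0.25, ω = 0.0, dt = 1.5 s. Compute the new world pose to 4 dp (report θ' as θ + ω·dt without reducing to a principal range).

θ' = 0.7854 + 0.0·1.5 = 0.7854
ω = 0 → straight: x' = 0.5 + 0.25·cos(0.7854)·1.5 = 0.7652
y' = 5 + 0.25·sin(0.7854)·1.5 = 5.2652

(0.7652, 5.2652, 0.7854)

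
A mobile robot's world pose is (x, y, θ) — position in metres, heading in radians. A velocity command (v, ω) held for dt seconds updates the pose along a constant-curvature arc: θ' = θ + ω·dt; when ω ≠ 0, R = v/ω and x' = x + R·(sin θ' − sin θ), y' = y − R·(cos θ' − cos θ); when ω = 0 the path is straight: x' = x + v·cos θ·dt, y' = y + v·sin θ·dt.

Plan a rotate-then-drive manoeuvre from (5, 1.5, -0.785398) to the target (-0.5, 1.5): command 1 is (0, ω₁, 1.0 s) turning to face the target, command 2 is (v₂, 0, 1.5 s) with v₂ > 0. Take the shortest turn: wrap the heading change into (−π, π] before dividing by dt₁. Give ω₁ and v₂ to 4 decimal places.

ω₁ = -2.3562, v₂ = 3.6667

heading to target = atan2(1.5−1.5, -0.5−5) = 3.1416
Δθ = wrap(3.1416 − -0.7854) = -2.3562; ω₁ = Δθ/dt₁ = -2.3562
distance = √((-0.5−5)² + (1.5−1.5)²) = 5.5000; v₂ = distance/dt₂ = 3.6667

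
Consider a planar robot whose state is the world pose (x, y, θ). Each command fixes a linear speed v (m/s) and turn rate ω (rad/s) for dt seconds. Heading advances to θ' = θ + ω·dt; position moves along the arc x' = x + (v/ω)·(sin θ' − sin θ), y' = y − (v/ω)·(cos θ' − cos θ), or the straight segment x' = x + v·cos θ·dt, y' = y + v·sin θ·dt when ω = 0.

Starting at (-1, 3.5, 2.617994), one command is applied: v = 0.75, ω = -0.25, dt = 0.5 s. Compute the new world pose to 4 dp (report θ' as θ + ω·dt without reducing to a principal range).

θ' = 2.6180 + -0.25·0.5 = 2.4930
R = v/ω = 0.75/-0.25 = -3.0000
x' = -1 + -3.0000·(sin 2.4930 − sin 2.6180) = -1.3122
y' = 3.5 − -3.0000·(cos 2.4930 − cos 2.6180) = 3.7073

(-1.3122, 3.7073, 2.4930)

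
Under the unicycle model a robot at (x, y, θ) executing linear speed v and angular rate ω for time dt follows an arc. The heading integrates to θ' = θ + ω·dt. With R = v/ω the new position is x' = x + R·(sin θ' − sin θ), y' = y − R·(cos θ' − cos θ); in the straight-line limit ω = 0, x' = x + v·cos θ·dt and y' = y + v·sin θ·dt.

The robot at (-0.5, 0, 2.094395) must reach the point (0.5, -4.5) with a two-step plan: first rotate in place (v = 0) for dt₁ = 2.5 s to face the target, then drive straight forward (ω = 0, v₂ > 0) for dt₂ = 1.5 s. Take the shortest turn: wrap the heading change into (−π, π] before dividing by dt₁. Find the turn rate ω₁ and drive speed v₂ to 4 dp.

ω₁ = 1.1347, v₂ = 3.0732

heading to target = atan2(-4.5−0, 0.5−-0.5) = -1.3521
Δθ = wrap(-1.3521 − 2.0944) = 2.8367; ω₁ = Δθ/dt₁ = 1.1347
distance = √((0.5−-0.5)² + (-4.5−0)²) = 4.6098; v₂ = distance/dt₂ = 3.0732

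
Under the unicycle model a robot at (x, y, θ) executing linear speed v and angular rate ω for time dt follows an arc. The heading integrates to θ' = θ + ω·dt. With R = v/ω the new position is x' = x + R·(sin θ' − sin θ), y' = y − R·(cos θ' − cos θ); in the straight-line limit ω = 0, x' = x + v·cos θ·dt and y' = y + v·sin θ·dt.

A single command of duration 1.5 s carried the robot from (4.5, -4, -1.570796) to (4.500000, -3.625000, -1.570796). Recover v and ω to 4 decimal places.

Δθ = -1.570796 − -1.570796 = 0.000000
ω = Δθ/dt = 0.000000/1.5 = 0.0000
ω = 0 → v = (Δx·cos θ + Δy·sin θ)/dt = -0.2500

v = -0.2500, ω = 0.0000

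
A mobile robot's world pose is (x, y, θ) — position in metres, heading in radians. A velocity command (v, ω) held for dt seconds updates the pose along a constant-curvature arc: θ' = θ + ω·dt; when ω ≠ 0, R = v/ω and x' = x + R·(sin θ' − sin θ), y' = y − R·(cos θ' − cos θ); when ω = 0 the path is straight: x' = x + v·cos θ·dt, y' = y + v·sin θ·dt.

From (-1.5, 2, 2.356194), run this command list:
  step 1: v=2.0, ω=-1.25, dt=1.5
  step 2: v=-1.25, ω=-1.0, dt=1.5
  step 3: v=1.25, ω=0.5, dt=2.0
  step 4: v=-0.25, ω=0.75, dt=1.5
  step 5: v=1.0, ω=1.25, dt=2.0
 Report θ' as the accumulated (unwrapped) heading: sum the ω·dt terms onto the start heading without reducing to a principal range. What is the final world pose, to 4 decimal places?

step 1: θ'=0.4812 (R=-1.6000) → pose (-1.1092, 4.5497, 0.4812)
step 2: θ'=-1.0188 (R=1.2500) → pose (-2.7521, 5.0023, -1.0188)
step 3: θ'=-0.0188 (R=2.5000) → pose (-0.6704, 3.8137, -0.0188)
step 4: θ'=1.1062 (R=-0.3333) → pose (-0.9746, 3.6297, 1.1062)
step 5: θ'=3.6062 (R=0.8000) → pose (-2.0483, 4.7034, 3.6062)

(-2.0483, 4.7034, 3.6062)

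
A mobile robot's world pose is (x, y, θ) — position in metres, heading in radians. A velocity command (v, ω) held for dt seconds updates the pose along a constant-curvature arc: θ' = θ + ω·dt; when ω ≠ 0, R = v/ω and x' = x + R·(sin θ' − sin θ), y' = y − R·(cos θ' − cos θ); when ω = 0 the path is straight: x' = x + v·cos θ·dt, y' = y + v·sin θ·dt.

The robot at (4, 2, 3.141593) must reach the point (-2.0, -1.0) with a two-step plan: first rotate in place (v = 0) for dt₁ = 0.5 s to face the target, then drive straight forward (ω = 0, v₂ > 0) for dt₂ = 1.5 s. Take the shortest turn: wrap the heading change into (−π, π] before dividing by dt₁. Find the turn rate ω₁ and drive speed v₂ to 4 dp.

heading to target = atan2(-1−2, -2−4) = -2.6779
Δθ = wrap(-2.6779 − 3.1416) = 0.4636; ω₁ = Δθ/dt₁ = 0.9273
distance = √((-2−4)² + (-1−2)²) = 6.7082; v₂ = distance/dt₂ = 4.4721

ω₁ = 0.9273, v₂ = 4.4721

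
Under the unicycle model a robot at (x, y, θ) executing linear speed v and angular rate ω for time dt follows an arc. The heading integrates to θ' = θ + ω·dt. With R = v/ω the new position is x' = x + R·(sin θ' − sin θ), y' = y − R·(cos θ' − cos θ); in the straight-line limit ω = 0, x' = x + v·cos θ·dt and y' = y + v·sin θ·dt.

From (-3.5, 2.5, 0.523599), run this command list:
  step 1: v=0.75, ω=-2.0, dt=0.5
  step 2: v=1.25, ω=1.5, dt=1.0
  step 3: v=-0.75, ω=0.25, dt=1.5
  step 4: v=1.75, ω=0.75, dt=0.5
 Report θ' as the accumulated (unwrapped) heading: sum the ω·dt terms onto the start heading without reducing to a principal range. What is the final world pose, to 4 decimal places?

step 1: θ'=-0.4764 (R=-0.3750) → pose (-3.1405, 2.5085, -0.4764)
step 2: θ'=1.0236 (R=0.8333) → pose (-2.0467, 2.8154, 1.0236)
step 3: θ'=1.3986 (R=-3.0000) → pose (-2.4404, 1.7686, 1.3986)
step 4: θ'=1.7736 (R=2.3333) → pose (-2.4537, 2.6384, 1.7736)

(-2.4537, 2.6384, 1.7736)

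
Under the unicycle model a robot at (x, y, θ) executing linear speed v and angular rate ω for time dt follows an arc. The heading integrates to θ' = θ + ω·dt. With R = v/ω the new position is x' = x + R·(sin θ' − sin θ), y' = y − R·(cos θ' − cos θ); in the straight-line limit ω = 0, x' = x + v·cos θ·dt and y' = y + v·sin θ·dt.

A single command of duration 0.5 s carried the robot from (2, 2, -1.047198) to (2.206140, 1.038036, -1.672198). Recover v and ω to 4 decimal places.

Δθ = -1.672198 − -1.047198 = -0.625000
ω = Δθ/dt = -0.625000/0.5 = -1.2500
R = −Δy/(cos θ' − cos θ) = -1.6000
v = R·ω = -1.6000·-1.2500 = 2.0000

v = 2.0000, ω = -1.2500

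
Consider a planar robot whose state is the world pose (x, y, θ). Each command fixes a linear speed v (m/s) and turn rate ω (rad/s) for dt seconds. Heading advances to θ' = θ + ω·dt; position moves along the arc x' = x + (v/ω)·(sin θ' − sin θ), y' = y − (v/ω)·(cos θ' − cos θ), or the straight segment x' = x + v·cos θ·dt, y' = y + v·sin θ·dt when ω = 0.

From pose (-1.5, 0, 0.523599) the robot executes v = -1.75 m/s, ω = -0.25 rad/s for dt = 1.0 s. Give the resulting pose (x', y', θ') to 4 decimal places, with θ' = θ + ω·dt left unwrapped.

θ' = 0.5236 + -0.25·1.0 = 0.2736
R = v/ω = -1.75/-0.25 = 7.0000
x' = -1.5 + 7.0000·(sin 0.2736 − sin 0.5236) = -3.1086
y' = 0 − 7.0000·(cos 0.2736 − cos 0.5236) = -0.6775

(-3.1086, -0.6775, 0.2736)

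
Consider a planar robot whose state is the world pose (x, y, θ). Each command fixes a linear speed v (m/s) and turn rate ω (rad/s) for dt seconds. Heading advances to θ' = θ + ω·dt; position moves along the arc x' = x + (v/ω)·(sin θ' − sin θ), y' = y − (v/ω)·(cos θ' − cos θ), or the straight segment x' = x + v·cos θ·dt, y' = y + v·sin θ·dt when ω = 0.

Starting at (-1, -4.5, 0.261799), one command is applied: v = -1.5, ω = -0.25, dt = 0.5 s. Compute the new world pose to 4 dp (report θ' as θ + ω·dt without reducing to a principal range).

θ' = 0.2618 + -0.25·0.5 = 0.1368
R = v/ω = -1.5/-0.25 = 6.0000
x' = -1 + 6.0000·(sin 0.1368 − sin 0.2618) = -1.7347
y' = -4.5 − 6.0000·(cos 0.1368 − cos 0.2618) = -4.6484

(-1.7347, -4.6484, 0.1368)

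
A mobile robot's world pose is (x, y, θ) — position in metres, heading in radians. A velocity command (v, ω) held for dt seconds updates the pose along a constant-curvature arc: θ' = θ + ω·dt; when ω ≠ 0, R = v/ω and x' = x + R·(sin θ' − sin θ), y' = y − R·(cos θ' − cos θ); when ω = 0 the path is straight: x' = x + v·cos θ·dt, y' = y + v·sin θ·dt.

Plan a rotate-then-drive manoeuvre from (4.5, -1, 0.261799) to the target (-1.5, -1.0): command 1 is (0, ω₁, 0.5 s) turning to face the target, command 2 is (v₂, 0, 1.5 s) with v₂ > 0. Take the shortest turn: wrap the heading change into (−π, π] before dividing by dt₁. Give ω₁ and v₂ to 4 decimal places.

ω₁ = 5.7596, v₂ = 4.0000

heading to target = atan2(-1−-1, -1.5−4.5) = 3.1416
Δθ = wrap(3.1416 − 0.2618) = 2.8798; ω₁ = Δθ/dt₁ = 5.7596
distance = √((-1.5−4.5)² + (-1−-1)²) = 6.0000; v₂ = distance/dt₂ = 4.0000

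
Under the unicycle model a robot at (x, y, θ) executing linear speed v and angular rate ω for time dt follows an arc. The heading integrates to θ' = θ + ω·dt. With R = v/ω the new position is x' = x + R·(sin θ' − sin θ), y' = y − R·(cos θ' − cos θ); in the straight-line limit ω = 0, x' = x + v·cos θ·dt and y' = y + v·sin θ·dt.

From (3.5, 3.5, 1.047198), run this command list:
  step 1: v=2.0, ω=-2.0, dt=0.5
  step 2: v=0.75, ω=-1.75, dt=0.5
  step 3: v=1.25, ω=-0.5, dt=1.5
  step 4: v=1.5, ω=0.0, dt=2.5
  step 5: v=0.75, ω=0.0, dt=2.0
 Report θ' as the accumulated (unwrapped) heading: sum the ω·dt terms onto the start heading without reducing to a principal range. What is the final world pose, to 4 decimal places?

(5.2767, -3.0979, -1.5778)

step 1: θ'=0.0472 (R=-1.0000) → pose (4.3188, 3.9989, 0.0472)
step 2: θ'=-0.8278 (R=-0.4286) → pose (4.6547, 3.8607, -0.8278)
step 3: θ'=-1.5778 (R=-2.5000) → pose (5.3135, 2.1520, -1.5778)
step 4: θ'=-1.5778 (straight) → pose (5.2872, -1.5979, -1.5778)
step 5: θ'=-1.5778 (straight) → pose (5.2767, -3.0979, -1.5778)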